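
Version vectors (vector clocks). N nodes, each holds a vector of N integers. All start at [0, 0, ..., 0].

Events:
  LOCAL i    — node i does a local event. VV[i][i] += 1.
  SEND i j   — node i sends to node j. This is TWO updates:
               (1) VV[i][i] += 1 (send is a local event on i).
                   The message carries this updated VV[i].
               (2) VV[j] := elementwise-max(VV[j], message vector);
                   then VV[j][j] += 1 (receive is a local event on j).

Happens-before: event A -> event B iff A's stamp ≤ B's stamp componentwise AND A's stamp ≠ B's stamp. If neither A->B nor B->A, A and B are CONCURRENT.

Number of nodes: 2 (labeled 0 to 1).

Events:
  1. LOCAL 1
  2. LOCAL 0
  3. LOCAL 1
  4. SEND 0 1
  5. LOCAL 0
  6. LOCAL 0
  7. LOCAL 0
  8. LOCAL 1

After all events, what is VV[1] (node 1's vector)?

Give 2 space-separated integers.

Answer: 2 4

Derivation:
Initial: VV[0]=[0, 0]
Initial: VV[1]=[0, 0]
Event 1: LOCAL 1: VV[1][1]++ -> VV[1]=[0, 1]
Event 2: LOCAL 0: VV[0][0]++ -> VV[0]=[1, 0]
Event 3: LOCAL 1: VV[1][1]++ -> VV[1]=[0, 2]
Event 4: SEND 0->1: VV[0][0]++ -> VV[0]=[2, 0], msg_vec=[2, 0]; VV[1]=max(VV[1],msg_vec) then VV[1][1]++ -> VV[1]=[2, 3]
Event 5: LOCAL 0: VV[0][0]++ -> VV[0]=[3, 0]
Event 6: LOCAL 0: VV[0][0]++ -> VV[0]=[4, 0]
Event 7: LOCAL 0: VV[0][0]++ -> VV[0]=[5, 0]
Event 8: LOCAL 1: VV[1][1]++ -> VV[1]=[2, 4]
Final vectors: VV[0]=[5, 0]; VV[1]=[2, 4]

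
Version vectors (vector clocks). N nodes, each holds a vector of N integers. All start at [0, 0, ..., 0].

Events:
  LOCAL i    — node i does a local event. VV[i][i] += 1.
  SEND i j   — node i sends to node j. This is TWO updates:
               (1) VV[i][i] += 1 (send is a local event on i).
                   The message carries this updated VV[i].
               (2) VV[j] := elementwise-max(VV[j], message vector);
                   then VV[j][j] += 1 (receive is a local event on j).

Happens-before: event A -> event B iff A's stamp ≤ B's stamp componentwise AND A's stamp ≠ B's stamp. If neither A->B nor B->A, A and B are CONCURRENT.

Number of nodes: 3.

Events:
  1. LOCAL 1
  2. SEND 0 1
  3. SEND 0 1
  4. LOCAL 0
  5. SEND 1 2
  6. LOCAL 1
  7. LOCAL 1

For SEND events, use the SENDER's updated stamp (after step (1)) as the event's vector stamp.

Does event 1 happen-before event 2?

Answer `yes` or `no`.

Answer: no

Derivation:
Initial: VV[0]=[0, 0, 0]
Initial: VV[1]=[0, 0, 0]
Initial: VV[2]=[0, 0, 0]
Event 1: LOCAL 1: VV[1][1]++ -> VV[1]=[0, 1, 0]
Event 2: SEND 0->1: VV[0][0]++ -> VV[0]=[1, 0, 0], msg_vec=[1, 0, 0]; VV[1]=max(VV[1],msg_vec) then VV[1][1]++ -> VV[1]=[1, 2, 0]
Event 3: SEND 0->1: VV[0][0]++ -> VV[0]=[2, 0, 0], msg_vec=[2, 0, 0]; VV[1]=max(VV[1],msg_vec) then VV[1][1]++ -> VV[1]=[2, 3, 0]
Event 4: LOCAL 0: VV[0][0]++ -> VV[0]=[3, 0, 0]
Event 5: SEND 1->2: VV[1][1]++ -> VV[1]=[2, 4, 0], msg_vec=[2, 4, 0]; VV[2]=max(VV[2],msg_vec) then VV[2][2]++ -> VV[2]=[2, 4, 1]
Event 6: LOCAL 1: VV[1][1]++ -> VV[1]=[2, 5, 0]
Event 7: LOCAL 1: VV[1][1]++ -> VV[1]=[2, 6, 0]
Event 1 stamp: [0, 1, 0]
Event 2 stamp: [1, 0, 0]
[0, 1, 0] <= [1, 0, 0]? False. Equal? False. Happens-before: False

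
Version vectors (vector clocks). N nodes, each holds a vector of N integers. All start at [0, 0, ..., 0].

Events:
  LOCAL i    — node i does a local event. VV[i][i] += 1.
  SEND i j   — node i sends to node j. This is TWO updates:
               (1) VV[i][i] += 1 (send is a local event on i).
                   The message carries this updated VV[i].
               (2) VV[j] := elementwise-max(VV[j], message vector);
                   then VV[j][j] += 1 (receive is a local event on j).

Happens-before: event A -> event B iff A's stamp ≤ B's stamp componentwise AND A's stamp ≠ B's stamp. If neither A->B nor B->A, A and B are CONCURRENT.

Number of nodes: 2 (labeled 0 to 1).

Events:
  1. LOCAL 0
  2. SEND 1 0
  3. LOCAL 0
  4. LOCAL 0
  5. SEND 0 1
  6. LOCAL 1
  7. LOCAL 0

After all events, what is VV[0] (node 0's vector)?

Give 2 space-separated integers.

Initial: VV[0]=[0, 0]
Initial: VV[1]=[0, 0]
Event 1: LOCAL 0: VV[0][0]++ -> VV[0]=[1, 0]
Event 2: SEND 1->0: VV[1][1]++ -> VV[1]=[0, 1], msg_vec=[0, 1]; VV[0]=max(VV[0],msg_vec) then VV[0][0]++ -> VV[0]=[2, 1]
Event 3: LOCAL 0: VV[0][0]++ -> VV[0]=[3, 1]
Event 4: LOCAL 0: VV[0][0]++ -> VV[0]=[4, 1]
Event 5: SEND 0->1: VV[0][0]++ -> VV[0]=[5, 1], msg_vec=[5, 1]; VV[1]=max(VV[1],msg_vec) then VV[1][1]++ -> VV[1]=[5, 2]
Event 6: LOCAL 1: VV[1][1]++ -> VV[1]=[5, 3]
Event 7: LOCAL 0: VV[0][0]++ -> VV[0]=[6, 1]
Final vectors: VV[0]=[6, 1]; VV[1]=[5, 3]

Answer: 6 1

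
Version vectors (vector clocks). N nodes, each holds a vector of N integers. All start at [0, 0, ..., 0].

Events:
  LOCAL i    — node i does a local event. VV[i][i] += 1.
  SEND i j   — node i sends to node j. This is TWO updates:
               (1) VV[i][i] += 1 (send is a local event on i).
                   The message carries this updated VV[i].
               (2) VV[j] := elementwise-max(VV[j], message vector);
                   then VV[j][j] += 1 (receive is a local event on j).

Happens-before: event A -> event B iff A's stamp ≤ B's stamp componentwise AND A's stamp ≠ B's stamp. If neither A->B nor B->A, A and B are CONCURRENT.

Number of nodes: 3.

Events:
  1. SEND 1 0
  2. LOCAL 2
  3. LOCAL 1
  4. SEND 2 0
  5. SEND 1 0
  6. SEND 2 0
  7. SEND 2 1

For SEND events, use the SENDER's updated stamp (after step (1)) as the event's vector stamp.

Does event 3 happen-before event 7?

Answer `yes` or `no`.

Initial: VV[0]=[0, 0, 0]
Initial: VV[1]=[0, 0, 0]
Initial: VV[2]=[0, 0, 0]
Event 1: SEND 1->0: VV[1][1]++ -> VV[1]=[0, 1, 0], msg_vec=[0, 1, 0]; VV[0]=max(VV[0],msg_vec) then VV[0][0]++ -> VV[0]=[1, 1, 0]
Event 2: LOCAL 2: VV[2][2]++ -> VV[2]=[0, 0, 1]
Event 3: LOCAL 1: VV[1][1]++ -> VV[1]=[0, 2, 0]
Event 4: SEND 2->0: VV[2][2]++ -> VV[2]=[0, 0, 2], msg_vec=[0, 0, 2]; VV[0]=max(VV[0],msg_vec) then VV[0][0]++ -> VV[0]=[2, 1, 2]
Event 5: SEND 1->0: VV[1][1]++ -> VV[1]=[0, 3, 0], msg_vec=[0, 3, 0]; VV[0]=max(VV[0],msg_vec) then VV[0][0]++ -> VV[0]=[3, 3, 2]
Event 6: SEND 2->0: VV[2][2]++ -> VV[2]=[0, 0, 3], msg_vec=[0, 0, 3]; VV[0]=max(VV[0],msg_vec) then VV[0][0]++ -> VV[0]=[4, 3, 3]
Event 7: SEND 2->1: VV[2][2]++ -> VV[2]=[0, 0, 4], msg_vec=[0, 0, 4]; VV[1]=max(VV[1],msg_vec) then VV[1][1]++ -> VV[1]=[0, 4, 4]
Event 3 stamp: [0, 2, 0]
Event 7 stamp: [0, 0, 4]
[0, 2, 0] <= [0, 0, 4]? False. Equal? False. Happens-before: False

Answer: no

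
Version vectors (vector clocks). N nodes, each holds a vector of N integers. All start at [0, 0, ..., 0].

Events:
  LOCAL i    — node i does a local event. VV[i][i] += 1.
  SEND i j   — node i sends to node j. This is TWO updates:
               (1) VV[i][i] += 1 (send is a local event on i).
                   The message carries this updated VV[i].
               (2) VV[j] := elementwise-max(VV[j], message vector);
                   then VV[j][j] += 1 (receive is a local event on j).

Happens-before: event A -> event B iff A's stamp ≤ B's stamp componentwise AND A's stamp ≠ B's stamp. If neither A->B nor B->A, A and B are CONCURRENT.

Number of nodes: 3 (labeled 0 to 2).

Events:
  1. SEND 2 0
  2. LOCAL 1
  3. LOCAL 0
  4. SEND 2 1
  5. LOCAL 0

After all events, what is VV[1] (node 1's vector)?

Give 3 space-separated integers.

Initial: VV[0]=[0, 0, 0]
Initial: VV[1]=[0, 0, 0]
Initial: VV[2]=[0, 0, 0]
Event 1: SEND 2->0: VV[2][2]++ -> VV[2]=[0, 0, 1], msg_vec=[0, 0, 1]; VV[0]=max(VV[0],msg_vec) then VV[0][0]++ -> VV[0]=[1, 0, 1]
Event 2: LOCAL 1: VV[1][1]++ -> VV[1]=[0, 1, 0]
Event 3: LOCAL 0: VV[0][0]++ -> VV[0]=[2, 0, 1]
Event 4: SEND 2->1: VV[2][2]++ -> VV[2]=[0, 0, 2], msg_vec=[0, 0, 2]; VV[1]=max(VV[1],msg_vec) then VV[1][1]++ -> VV[1]=[0, 2, 2]
Event 5: LOCAL 0: VV[0][0]++ -> VV[0]=[3, 0, 1]
Final vectors: VV[0]=[3, 0, 1]; VV[1]=[0, 2, 2]; VV[2]=[0, 0, 2]

Answer: 0 2 2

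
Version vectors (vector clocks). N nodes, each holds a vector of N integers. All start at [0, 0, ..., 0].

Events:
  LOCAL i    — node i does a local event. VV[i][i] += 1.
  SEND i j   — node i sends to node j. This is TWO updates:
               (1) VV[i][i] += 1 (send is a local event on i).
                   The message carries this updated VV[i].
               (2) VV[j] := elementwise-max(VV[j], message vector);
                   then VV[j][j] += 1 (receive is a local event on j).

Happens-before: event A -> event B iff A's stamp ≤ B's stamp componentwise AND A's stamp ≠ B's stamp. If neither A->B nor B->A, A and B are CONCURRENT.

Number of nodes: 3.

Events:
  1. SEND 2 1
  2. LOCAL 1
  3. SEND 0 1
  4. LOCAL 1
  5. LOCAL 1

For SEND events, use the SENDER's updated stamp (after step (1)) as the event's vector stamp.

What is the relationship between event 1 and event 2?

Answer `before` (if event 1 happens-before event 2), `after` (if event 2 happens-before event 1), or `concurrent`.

Initial: VV[0]=[0, 0, 0]
Initial: VV[1]=[0, 0, 0]
Initial: VV[2]=[0, 0, 0]
Event 1: SEND 2->1: VV[2][2]++ -> VV[2]=[0, 0, 1], msg_vec=[0, 0, 1]; VV[1]=max(VV[1],msg_vec) then VV[1][1]++ -> VV[1]=[0, 1, 1]
Event 2: LOCAL 1: VV[1][1]++ -> VV[1]=[0, 2, 1]
Event 3: SEND 0->1: VV[0][0]++ -> VV[0]=[1, 0, 0], msg_vec=[1, 0, 0]; VV[1]=max(VV[1],msg_vec) then VV[1][1]++ -> VV[1]=[1, 3, 1]
Event 4: LOCAL 1: VV[1][1]++ -> VV[1]=[1, 4, 1]
Event 5: LOCAL 1: VV[1][1]++ -> VV[1]=[1, 5, 1]
Event 1 stamp: [0, 0, 1]
Event 2 stamp: [0, 2, 1]
[0, 0, 1] <= [0, 2, 1]? True
[0, 2, 1] <= [0, 0, 1]? False
Relation: before

Answer: before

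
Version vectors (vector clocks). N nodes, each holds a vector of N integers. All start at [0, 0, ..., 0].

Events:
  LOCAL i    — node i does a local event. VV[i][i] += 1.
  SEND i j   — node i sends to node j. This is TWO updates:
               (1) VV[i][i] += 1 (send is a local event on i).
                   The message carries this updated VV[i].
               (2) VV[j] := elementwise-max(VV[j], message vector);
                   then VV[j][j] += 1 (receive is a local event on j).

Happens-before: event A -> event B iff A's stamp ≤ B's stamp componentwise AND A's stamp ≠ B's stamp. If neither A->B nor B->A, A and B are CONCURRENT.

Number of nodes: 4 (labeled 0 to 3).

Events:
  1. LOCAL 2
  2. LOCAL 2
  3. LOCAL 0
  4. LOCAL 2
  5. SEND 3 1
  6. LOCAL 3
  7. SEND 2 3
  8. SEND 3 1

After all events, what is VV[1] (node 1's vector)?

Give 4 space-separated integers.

Initial: VV[0]=[0, 0, 0, 0]
Initial: VV[1]=[0, 0, 0, 0]
Initial: VV[2]=[0, 0, 0, 0]
Initial: VV[3]=[0, 0, 0, 0]
Event 1: LOCAL 2: VV[2][2]++ -> VV[2]=[0, 0, 1, 0]
Event 2: LOCAL 2: VV[2][2]++ -> VV[2]=[0, 0, 2, 0]
Event 3: LOCAL 0: VV[0][0]++ -> VV[0]=[1, 0, 0, 0]
Event 4: LOCAL 2: VV[2][2]++ -> VV[2]=[0, 0, 3, 0]
Event 5: SEND 3->1: VV[3][3]++ -> VV[3]=[0, 0, 0, 1], msg_vec=[0, 0, 0, 1]; VV[1]=max(VV[1],msg_vec) then VV[1][1]++ -> VV[1]=[0, 1, 0, 1]
Event 6: LOCAL 3: VV[3][3]++ -> VV[3]=[0, 0, 0, 2]
Event 7: SEND 2->3: VV[2][2]++ -> VV[2]=[0, 0, 4, 0], msg_vec=[0, 0, 4, 0]; VV[3]=max(VV[3],msg_vec) then VV[3][3]++ -> VV[3]=[0, 0, 4, 3]
Event 8: SEND 3->1: VV[3][3]++ -> VV[3]=[0, 0, 4, 4], msg_vec=[0, 0, 4, 4]; VV[1]=max(VV[1],msg_vec) then VV[1][1]++ -> VV[1]=[0, 2, 4, 4]
Final vectors: VV[0]=[1, 0, 0, 0]; VV[1]=[0, 2, 4, 4]; VV[2]=[0, 0, 4, 0]; VV[3]=[0, 0, 4, 4]

Answer: 0 2 4 4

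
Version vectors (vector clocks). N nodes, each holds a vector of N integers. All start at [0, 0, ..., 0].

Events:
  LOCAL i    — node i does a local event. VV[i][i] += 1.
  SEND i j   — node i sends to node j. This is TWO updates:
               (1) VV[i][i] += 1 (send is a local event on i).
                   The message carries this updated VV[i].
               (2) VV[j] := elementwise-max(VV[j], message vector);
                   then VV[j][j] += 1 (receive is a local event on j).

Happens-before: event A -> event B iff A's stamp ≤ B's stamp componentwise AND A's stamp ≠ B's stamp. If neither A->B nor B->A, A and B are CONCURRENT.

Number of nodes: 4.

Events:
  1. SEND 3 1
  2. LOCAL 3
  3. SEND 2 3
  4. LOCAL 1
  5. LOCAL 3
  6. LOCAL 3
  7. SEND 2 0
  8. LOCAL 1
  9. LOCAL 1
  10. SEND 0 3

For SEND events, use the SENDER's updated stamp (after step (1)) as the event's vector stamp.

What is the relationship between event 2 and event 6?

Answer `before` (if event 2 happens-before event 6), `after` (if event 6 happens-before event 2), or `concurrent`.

Answer: before

Derivation:
Initial: VV[0]=[0, 0, 0, 0]
Initial: VV[1]=[0, 0, 0, 0]
Initial: VV[2]=[0, 0, 0, 0]
Initial: VV[3]=[0, 0, 0, 0]
Event 1: SEND 3->1: VV[3][3]++ -> VV[3]=[0, 0, 0, 1], msg_vec=[0, 0, 0, 1]; VV[1]=max(VV[1],msg_vec) then VV[1][1]++ -> VV[1]=[0, 1, 0, 1]
Event 2: LOCAL 3: VV[3][3]++ -> VV[3]=[0, 0, 0, 2]
Event 3: SEND 2->3: VV[2][2]++ -> VV[2]=[0, 0, 1, 0], msg_vec=[0, 0, 1, 0]; VV[3]=max(VV[3],msg_vec) then VV[3][3]++ -> VV[3]=[0, 0, 1, 3]
Event 4: LOCAL 1: VV[1][1]++ -> VV[1]=[0, 2, 0, 1]
Event 5: LOCAL 3: VV[3][3]++ -> VV[3]=[0, 0, 1, 4]
Event 6: LOCAL 3: VV[3][3]++ -> VV[3]=[0, 0, 1, 5]
Event 7: SEND 2->0: VV[2][2]++ -> VV[2]=[0, 0, 2, 0], msg_vec=[0, 0, 2, 0]; VV[0]=max(VV[0],msg_vec) then VV[0][0]++ -> VV[0]=[1, 0, 2, 0]
Event 8: LOCAL 1: VV[1][1]++ -> VV[1]=[0, 3, 0, 1]
Event 9: LOCAL 1: VV[1][1]++ -> VV[1]=[0, 4, 0, 1]
Event 10: SEND 0->3: VV[0][0]++ -> VV[0]=[2, 0, 2, 0], msg_vec=[2, 0, 2, 0]; VV[3]=max(VV[3],msg_vec) then VV[3][3]++ -> VV[3]=[2, 0, 2, 6]
Event 2 stamp: [0, 0, 0, 2]
Event 6 stamp: [0, 0, 1, 5]
[0, 0, 0, 2] <= [0, 0, 1, 5]? True
[0, 0, 1, 5] <= [0, 0, 0, 2]? False
Relation: before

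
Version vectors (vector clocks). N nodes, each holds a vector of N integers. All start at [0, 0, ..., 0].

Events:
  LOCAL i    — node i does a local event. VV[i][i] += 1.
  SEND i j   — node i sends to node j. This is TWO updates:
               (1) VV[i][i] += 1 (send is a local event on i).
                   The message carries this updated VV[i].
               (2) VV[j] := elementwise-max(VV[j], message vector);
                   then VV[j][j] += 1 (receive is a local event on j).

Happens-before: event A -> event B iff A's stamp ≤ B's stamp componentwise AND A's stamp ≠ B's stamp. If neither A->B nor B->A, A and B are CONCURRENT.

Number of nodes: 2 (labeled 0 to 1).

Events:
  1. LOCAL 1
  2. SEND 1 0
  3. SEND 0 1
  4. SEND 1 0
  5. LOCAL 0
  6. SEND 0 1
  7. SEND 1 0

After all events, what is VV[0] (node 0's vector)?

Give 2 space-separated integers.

Initial: VV[0]=[0, 0]
Initial: VV[1]=[0, 0]
Event 1: LOCAL 1: VV[1][1]++ -> VV[1]=[0, 1]
Event 2: SEND 1->0: VV[1][1]++ -> VV[1]=[0, 2], msg_vec=[0, 2]; VV[0]=max(VV[0],msg_vec) then VV[0][0]++ -> VV[0]=[1, 2]
Event 3: SEND 0->1: VV[0][0]++ -> VV[0]=[2, 2], msg_vec=[2, 2]; VV[1]=max(VV[1],msg_vec) then VV[1][1]++ -> VV[1]=[2, 3]
Event 4: SEND 1->0: VV[1][1]++ -> VV[1]=[2, 4], msg_vec=[2, 4]; VV[0]=max(VV[0],msg_vec) then VV[0][0]++ -> VV[0]=[3, 4]
Event 5: LOCAL 0: VV[0][0]++ -> VV[0]=[4, 4]
Event 6: SEND 0->1: VV[0][0]++ -> VV[0]=[5, 4], msg_vec=[5, 4]; VV[1]=max(VV[1],msg_vec) then VV[1][1]++ -> VV[1]=[5, 5]
Event 7: SEND 1->0: VV[1][1]++ -> VV[1]=[5, 6], msg_vec=[5, 6]; VV[0]=max(VV[0],msg_vec) then VV[0][0]++ -> VV[0]=[6, 6]
Final vectors: VV[0]=[6, 6]; VV[1]=[5, 6]

Answer: 6 6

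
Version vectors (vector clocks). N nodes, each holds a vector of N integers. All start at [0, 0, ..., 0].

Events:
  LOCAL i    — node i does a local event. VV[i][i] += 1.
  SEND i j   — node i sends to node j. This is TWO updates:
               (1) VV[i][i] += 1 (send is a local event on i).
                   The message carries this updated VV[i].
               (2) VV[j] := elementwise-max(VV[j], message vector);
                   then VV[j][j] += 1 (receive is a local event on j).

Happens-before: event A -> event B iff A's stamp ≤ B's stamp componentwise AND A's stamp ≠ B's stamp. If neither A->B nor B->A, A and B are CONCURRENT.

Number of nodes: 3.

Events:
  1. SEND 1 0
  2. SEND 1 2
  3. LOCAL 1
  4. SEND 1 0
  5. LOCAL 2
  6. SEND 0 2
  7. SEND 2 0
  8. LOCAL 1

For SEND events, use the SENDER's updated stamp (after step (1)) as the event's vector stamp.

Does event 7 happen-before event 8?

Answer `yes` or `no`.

Answer: no

Derivation:
Initial: VV[0]=[0, 0, 0]
Initial: VV[1]=[0, 0, 0]
Initial: VV[2]=[0, 0, 0]
Event 1: SEND 1->0: VV[1][1]++ -> VV[1]=[0, 1, 0], msg_vec=[0, 1, 0]; VV[0]=max(VV[0],msg_vec) then VV[0][0]++ -> VV[0]=[1, 1, 0]
Event 2: SEND 1->2: VV[1][1]++ -> VV[1]=[0, 2, 0], msg_vec=[0, 2, 0]; VV[2]=max(VV[2],msg_vec) then VV[2][2]++ -> VV[2]=[0, 2, 1]
Event 3: LOCAL 1: VV[1][1]++ -> VV[1]=[0, 3, 0]
Event 4: SEND 1->0: VV[1][1]++ -> VV[1]=[0, 4, 0], msg_vec=[0, 4, 0]; VV[0]=max(VV[0],msg_vec) then VV[0][0]++ -> VV[0]=[2, 4, 0]
Event 5: LOCAL 2: VV[2][2]++ -> VV[2]=[0, 2, 2]
Event 6: SEND 0->2: VV[0][0]++ -> VV[0]=[3, 4, 0], msg_vec=[3, 4, 0]; VV[2]=max(VV[2],msg_vec) then VV[2][2]++ -> VV[2]=[3, 4, 3]
Event 7: SEND 2->0: VV[2][2]++ -> VV[2]=[3, 4, 4], msg_vec=[3, 4, 4]; VV[0]=max(VV[0],msg_vec) then VV[0][0]++ -> VV[0]=[4, 4, 4]
Event 8: LOCAL 1: VV[1][1]++ -> VV[1]=[0, 5, 0]
Event 7 stamp: [3, 4, 4]
Event 8 stamp: [0, 5, 0]
[3, 4, 4] <= [0, 5, 0]? False. Equal? False. Happens-before: False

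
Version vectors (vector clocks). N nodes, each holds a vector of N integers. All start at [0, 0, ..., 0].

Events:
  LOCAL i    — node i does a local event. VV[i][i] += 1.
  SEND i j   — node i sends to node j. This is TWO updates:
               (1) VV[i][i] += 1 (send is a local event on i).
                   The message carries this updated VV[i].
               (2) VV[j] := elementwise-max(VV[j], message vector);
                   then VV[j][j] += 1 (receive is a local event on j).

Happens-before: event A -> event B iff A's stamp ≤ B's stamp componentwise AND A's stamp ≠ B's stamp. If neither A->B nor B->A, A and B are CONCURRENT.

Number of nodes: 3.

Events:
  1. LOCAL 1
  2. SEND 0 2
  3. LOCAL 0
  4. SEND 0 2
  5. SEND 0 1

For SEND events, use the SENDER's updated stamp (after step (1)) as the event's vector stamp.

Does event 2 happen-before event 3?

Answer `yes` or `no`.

Initial: VV[0]=[0, 0, 0]
Initial: VV[1]=[0, 0, 0]
Initial: VV[2]=[0, 0, 0]
Event 1: LOCAL 1: VV[1][1]++ -> VV[1]=[0, 1, 0]
Event 2: SEND 0->2: VV[0][0]++ -> VV[0]=[1, 0, 0], msg_vec=[1, 0, 0]; VV[2]=max(VV[2],msg_vec) then VV[2][2]++ -> VV[2]=[1, 0, 1]
Event 3: LOCAL 0: VV[0][0]++ -> VV[0]=[2, 0, 0]
Event 4: SEND 0->2: VV[0][0]++ -> VV[0]=[3, 0, 0], msg_vec=[3, 0, 0]; VV[2]=max(VV[2],msg_vec) then VV[2][2]++ -> VV[2]=[3, 0, 2]
Event 5: SEND 0->1: VV[0][0]++ -> VV[0]=[4, 0, 0], msg_vec=[4, 0, 0]; VV[1]=max(VV[1],msg_vec) then VV[1][1]++ -> VV[1]=[4, 2, 0]
Event 2 stamp: [1, 0, 0]
Event 3 stamp: [2, 0, 0]
[1, 0, 0] <= [2, 0, 0]? True. Equal? False. Happens-before: True

Answer: yes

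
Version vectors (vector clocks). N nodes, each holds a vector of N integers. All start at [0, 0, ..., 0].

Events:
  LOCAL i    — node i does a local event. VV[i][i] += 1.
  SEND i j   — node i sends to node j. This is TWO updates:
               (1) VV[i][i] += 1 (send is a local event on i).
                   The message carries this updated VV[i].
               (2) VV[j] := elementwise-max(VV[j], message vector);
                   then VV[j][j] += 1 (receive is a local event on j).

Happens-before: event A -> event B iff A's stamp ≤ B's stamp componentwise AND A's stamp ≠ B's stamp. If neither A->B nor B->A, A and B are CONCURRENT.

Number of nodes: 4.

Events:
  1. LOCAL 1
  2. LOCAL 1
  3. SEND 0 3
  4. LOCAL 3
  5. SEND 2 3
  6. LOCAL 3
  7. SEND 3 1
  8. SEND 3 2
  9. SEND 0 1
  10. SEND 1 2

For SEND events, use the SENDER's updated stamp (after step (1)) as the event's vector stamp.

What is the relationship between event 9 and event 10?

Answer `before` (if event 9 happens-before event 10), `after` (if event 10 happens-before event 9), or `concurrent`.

Initial: VV[0]=[0, 0, 0, 0]
Initial: VV[1]=[0, 0, 0, 0]
Initial: VV[2]=[0, 0, 0, 0]
Initial: VV[3]=[0, 0, 0, 0]
Event 1: LOCAL 1: VV[1][1]++ -> VV[1]=[0, 1, 0, 0]
Event 2: LOCAL 1: VV[1][1]++ -> VV[1]=[0, 2, 0, 0]
Event 3: SEND 0->3: VV[0][0]++ -> VV[0]=[1, 0, 0, 0], msg_vec=[1, 0, 0, 0]; VV[3]=max(VV[3],msg_vec) then VV[3][3]++ -> VV[3]=[1, 0, 0, 1]
Event 4: LOCAL 3: VV[3][3]++ -> VV[3]=[1, 0, 0, 2]
Event 5: SEND 2->3: VV[2][2]++ -> VV[2]=[0, 0, 1, 0], msg_vec=[0, 0, 1, 0]; VV[3]=max(VV[3],msg_vec) then VV[3][3]++ -> VV[3]=[1, 0, 1, 3]
Event 6: LOCAL 3: VV[3][3]++ -> VV[3]=[1, 0, 1, 4]
Event 7: SEND 3->1: VV[3][3]++ -> VV[3]=[1, 0, 1, 5], msg_vec=[1, 0, 1, 5]; VV[1]=max(VV[1],msg_vec) then VV[1][1]++ -> VV[1]=[1, 3, 1, 5]
Event 8: SEND 3->2: VV[3][3]++ -> VV[3]=[1, 0, 1, 6], msg_vec=[1, 0, 1, 6]; VV[2]=max(VV[2],msg_vec) then VV[2][2]++ -> VV[2]=[1, 0, 2, 6]
Event 9: SEND 0->1: VV[0][0]++ -> VV[0]=[2, 0, 0, 0], msg_vec=[2, 0, 0, 0]; VV[1]=max(VV[1],msg_vec) then VV[1][1]++ -> VV[1]=[2, 4, 1, 5]
Event 10: SEND 1->2: VV[1][1]++ -> VV[1]=[2, 5, 1, 5], msg_vec=[2, 5, 1, 5]; VV[2]=max(VV[2],msg_vec) then VV[2][2]++ -> VV[2]=[2, 5, 3, 6]
Event 9 stamp: [2, 0, 0, 0]
Event 10 stamp: [2, 5, 1, 5]
[2, 0, 0, 0] <= [2, 5, 1, 5]? True
[2, 5, 1, 5] <= [2, 0, 0, 0]? False
Relation: before

Answer: before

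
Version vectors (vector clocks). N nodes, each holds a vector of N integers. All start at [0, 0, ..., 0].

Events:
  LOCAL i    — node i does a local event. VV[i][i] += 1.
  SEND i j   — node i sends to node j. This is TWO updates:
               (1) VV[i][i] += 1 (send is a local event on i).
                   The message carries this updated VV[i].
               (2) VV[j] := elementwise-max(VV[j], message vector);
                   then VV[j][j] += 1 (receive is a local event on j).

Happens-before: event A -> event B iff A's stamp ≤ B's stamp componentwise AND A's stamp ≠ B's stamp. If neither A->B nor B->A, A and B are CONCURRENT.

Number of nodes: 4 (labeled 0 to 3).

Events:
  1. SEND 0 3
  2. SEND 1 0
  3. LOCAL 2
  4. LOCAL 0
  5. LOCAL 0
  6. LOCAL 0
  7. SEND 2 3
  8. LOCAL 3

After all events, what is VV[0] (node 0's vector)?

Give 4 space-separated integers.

Answer: 5 1 0 0

Derivation:
Initial: VV[0]=[0, 0, 0, 0]
Initial: VV[1]=[0, 0, 0, 0]
Initial: VV[2]=[0, 0, 0, 0]
Initial: VV[3]=[0, 0, 0, 0]
Event 1: SEND 0->3: VV[0][0]++ -> VV[0]=[1, 0, 0, 0], msg_vec=[1, 0, 0, 0]; VV[3]=max(VV[3],msg_vec) then VV[3][3]++ -> VV[3]=[1, 0, 0, 1]
Event 2: SEND 1->0: VV[1][1]++ -> VV[1]=[0, 1, 0, 0], msg_vec=[0, 1, 0, 0]; VV[0]=max(VV[0],msg_vec) then VV[0][0]++ -> VV[0]=[2, 1, 0, 0]
Event 3: LOCAL 2: VV[2][2]++ -> VV[2]=[0, 0, 1, 0]
Event 4: LOCAL 0: VV[0][0]++ -> VV[0]=[3, 1, 0, 0]
Event 5: LOCAL 0: VV[0][0]++ -> VV[0]=[4, 1, 0, 0]
Event 6: LOCAL 0: VV[0][0]++ -> VV[0]=[5, 1, 0, 0]
Event 7: SEND 2->3: VV[2][2]++ -> VV[2]=[0, 0, 2, 0], msg_vec=[0, 0, 2, 0]; VV[3]=max(VV[3],msg_vec) then VV[3][3]++ -> VV[3]=[1, 0, 2, 2]
Event 8: LOCAL 3: VV[3][3]++ -> VV[3]=[1, 0, 2, 3]
Final vectors: VV[0]=[5, 1, 0, 0]; VV[1]=[0, 1, 0, 0]; VV[2]=[0, 0, 2, 0]; VV[3]=[1, 0, 2, 3]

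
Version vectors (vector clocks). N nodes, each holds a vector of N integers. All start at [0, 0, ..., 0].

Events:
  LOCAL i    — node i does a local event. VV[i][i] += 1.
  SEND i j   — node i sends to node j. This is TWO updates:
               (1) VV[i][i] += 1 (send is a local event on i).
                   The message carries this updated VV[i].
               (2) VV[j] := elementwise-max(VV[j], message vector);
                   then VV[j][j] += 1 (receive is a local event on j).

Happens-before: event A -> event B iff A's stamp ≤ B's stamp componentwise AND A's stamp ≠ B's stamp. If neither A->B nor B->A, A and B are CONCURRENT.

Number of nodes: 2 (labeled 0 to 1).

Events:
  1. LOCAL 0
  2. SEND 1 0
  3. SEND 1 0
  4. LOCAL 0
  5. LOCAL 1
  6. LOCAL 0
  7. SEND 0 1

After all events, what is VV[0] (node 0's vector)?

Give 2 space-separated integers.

Initial: VV[0]=[0, 0]
Initial: VV[1]=[0, 0]
Event 1: LOCAL 0: VV[0][0]++ -> VV[0]=[1, 0]
Event 2: SEND 1->0: VV[1][1]++ -> VV[1]=[0, 1], msg_vec=[0, 1]; VV[0]=max(VV[0],msg_vec) then VV[0][0]++ -> VV[0]=[2, 1]
Event 3: SEND 1->0: VV[1][1]++ -> VV[1]=[0, 2], msg_vec=[0, 2]; VV[0]=max(VV[0],msg_vec) then VV[0][0]++ -> VV[0]=[3, 2]
Event 4: LOCAL 0: VV[0][0]++ -> VV[0]=[4, 2]
Event 5: LOCAL 1: VV[1][1]++ -> VV[1]=[0, 3]
Event 6: LOCAL 0: VV[0][0]++ -> VV[0]=[5, 2]
Event 7: SEND 0->1: VV[0][0]++ -> VV[0]=[6, 2], msg_vec=[6, 2]; VV[1]=max(VV[1],msg_vec) then VV[1][1]++ -> VV[1]=[6, 4]
Final vectors: VV[0]=[6, 2]; VV[1]=[6, 4]

Answer: 6 2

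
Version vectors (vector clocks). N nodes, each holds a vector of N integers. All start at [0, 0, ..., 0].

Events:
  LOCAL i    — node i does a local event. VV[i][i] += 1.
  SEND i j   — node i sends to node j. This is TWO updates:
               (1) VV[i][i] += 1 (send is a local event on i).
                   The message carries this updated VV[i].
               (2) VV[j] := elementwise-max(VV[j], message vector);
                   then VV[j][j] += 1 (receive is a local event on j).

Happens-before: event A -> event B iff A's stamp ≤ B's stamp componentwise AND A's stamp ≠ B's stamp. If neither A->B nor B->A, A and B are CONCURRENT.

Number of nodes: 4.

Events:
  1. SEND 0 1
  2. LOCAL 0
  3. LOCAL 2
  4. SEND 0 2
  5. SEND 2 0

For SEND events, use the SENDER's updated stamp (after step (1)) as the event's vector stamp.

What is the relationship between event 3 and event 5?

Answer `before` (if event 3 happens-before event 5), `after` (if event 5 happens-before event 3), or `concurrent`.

Initial: VV[0]=[0, 0, 0, 0]
Initial: VV[1]=[0, 0, 0, 0]
Initial: VV[2]=[0, 0, 0, 0]
Initial: VV[3]=[0, 0, 0, 0]
Event 1: SEND 0->1: VV[0][0]++ -> VV[0]=[1, 0, 0, 0], msg_vec=[1, 0, 0, 0]; VV[1]=max(VV[1],msg_vec) then VV[1][1]++ -> VV[1]=[1, 1, 0, 0]
Event 2: LOCAL 0: VV[0][0]++ -> VV[0]=[2, 0, 0, 0]
Event 3: LOCAL 2: VV[2][2]++ -> VV[2]=[0, 0, 1, 0]
Event 4: SEND 0->2: VV[0][0]++ -> VV[0]=[3, 0, 0, 0], msg_vec=[3, 0, 0, 0]; VV[2]=max(VV[2],msg_vec) then VV[2][2]++ -> VV[2]=[3, 0, 2, 0]
Event 5: SEND 2->0: VV[2][2]++ -> VV[2]=[3, 0, 3, 0], msg_vec=[3, 0, 3, 0]; VV[0]=max(VV[0],msg_vec) then VV[0][0]++ -> VV[0]=[4, 0, 3, 0]
Event 3 stamp: [0, 0, 1, 0]
Event 5 stamp: [3, 0, 3, 0]
[0, 0, 1, 0] <= [3, 0, 3, 0]? True
[3, 0, 3, 0] <= [0, 0, 1, 0]? False
Relation: before

Answer: before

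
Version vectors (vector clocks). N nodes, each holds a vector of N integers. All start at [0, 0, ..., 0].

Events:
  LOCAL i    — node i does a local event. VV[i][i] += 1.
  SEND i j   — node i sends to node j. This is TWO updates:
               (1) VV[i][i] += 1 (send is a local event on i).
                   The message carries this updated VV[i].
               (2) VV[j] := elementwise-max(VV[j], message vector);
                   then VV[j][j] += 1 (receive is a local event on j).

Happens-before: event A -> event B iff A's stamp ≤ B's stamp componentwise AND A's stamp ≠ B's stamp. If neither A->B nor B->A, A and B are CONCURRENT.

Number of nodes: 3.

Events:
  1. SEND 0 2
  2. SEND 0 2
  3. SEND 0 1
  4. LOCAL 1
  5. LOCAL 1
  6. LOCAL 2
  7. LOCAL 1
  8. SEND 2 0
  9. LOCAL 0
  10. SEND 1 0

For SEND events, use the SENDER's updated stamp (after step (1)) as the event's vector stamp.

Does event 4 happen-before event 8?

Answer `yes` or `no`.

Answer: no

Derivation:
Initial: VV[0]=[0, 0, 0]
Initial: VV[1]=[0, 0, 0]
Initial: VV[2]=[0, 0, 0]
Event 1: SEND 0->2: VV[0][0]++ -> VV[0]=[1, 0, 0], msg_vec=[1, 0, 0]; VV[2]=max(VV[2],msg_vec) then VV[2][2]++ -> VV[2]=[1, 0, 1]
Event 2: SEND 0->2: VV[0][0]++ -> VV[0]=[2, 0, 0], msg_vec=[2, 0, 0]; VV[2]=max(VV[2],msg_vec) then VV[2][2]++ -> VV[2]=[2, 0, 2]
Event 3: SEND 0->1: VV[0][0]++ -> VV[0]=[3, 0, 0], msg_vec=[3, 0, 0]; VV[1]=max(VV[1],msg_vec) then VV[1][1]++ -> VV[1]=[3, 1, 0]
Event 4: LOCAL 1: VV[1][1]++ -> VV[1]=[3, 2, 0]
Event 5: LOCAL 1: VV[1][1]++ -> VV[1]=[3, 3, 0]
Event 6: LOCAL 2: VV[2][2]++ -> VV[2]=[2, 0, 3]
Event 7: LOCAL 1: VV[1][1]++ -> VV[1]=[3, 4, 0]
Event 8: SEND 2->0: VV[2][2]++ -> VV[2]=[2, 0, 4], msg_vec=[2, 0, 4]; VV[0]=max(VV[0],msg_vec) then VV[0][0]++ -> VV[0]=[4, 0, 4]
Event 9: LOCAL 0: VV[0][0]++ -> VV[0]=[5, 0, 4]
Event 10: SEND 1->0: VV[1][1]++ -> VV[1]=[3, 5, 0], msg_vec=[3, 5, 0]; VV[0]=max(VV[0],msg_vec) then VV[0][0]++ -> VV[0]=[6, 5, 4]
Event 4 stamp: [3, 2, 0]
Event 8 stamp: [2, 0, 4]
[3, 2, 0] <= [2, 0, 4]? False. Equal? False. Happens-before: False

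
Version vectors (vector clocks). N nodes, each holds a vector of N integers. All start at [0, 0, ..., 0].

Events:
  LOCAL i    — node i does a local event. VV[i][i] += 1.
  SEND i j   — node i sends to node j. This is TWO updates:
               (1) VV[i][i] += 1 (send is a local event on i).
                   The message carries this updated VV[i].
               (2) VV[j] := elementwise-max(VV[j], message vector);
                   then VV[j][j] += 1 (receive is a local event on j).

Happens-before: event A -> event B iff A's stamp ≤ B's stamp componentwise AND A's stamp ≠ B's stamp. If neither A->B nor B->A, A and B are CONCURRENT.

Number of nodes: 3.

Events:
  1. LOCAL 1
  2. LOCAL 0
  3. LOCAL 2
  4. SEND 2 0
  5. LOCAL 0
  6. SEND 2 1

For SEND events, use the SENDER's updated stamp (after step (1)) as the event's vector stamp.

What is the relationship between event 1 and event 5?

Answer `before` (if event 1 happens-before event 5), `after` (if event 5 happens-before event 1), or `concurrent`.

Initial: VV[0]=[0, 0, 0]
Initial: VV[1]=[0, 0, 0]
Initial: VV[2]=[0, 0, 0]
Event 1: LOCAL 1: VV[1][1]++ -> VV[1]=[0, 1, 0]
Event 2: LOCAL 0: VV[0][0]++ -> VV[0]=[1, 0, 0]
Event 3: LOCAL 2: VV[2][2]++ -> VV[2]=[0, 0, 1]
Event 4: SEND 2->0: VV[2][2]++ -> VV[2]=[0, 0, 2], msg_vec=[0, 0, 2]; VV[0]=max(VV[0],msg_vec) then VV[0][0]++ -> VV[0]=[2, 0, 2]
Event 5: LOCAL 0: VV[0][0]++ -> VV[0]=[3, 0, 2]
Event 6: SEND 2->1: VV[2][2]++ -> VV[2]=[0, 0, 3], msg_vec=[0, 0, 3]; VV[1]=max(VV[1],msg_vec) then VV[1][1]++ -> VV[1]=[0, 2, 3]
Event 1 stamp: [0, 1, 0]
Event 5 stamp: [3, 0, 2]
[0, 1, 0] <= [3, 0, 2]? False
[3, 0, 2] <= [0, 1, 0]? False
Relation: concurrent

Answer: concurrent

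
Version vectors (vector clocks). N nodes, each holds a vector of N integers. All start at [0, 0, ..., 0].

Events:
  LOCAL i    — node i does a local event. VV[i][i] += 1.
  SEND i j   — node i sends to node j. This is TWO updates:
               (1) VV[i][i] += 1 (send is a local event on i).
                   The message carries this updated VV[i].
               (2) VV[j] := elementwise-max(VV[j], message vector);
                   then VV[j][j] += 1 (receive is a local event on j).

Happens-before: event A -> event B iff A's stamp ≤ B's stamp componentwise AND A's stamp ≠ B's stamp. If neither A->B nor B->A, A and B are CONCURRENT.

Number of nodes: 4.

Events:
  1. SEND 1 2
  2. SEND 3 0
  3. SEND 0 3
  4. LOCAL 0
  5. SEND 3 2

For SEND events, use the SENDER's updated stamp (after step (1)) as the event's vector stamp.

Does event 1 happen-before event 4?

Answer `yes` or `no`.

Initial: VV[0]=[0, 0, 0, 0]
Initial: VV[1]=[0, 0, 0, 0]
Initial: VV[2]=[0, 0, 0, 0]
Initial: VV[3]=[0, 0, 0, 0]
Event 1: SEND 1->2: VV[1][1]++ -> VV[1]=[0, 1, 0, 0], msg_vec=[0, 1, 0, 0]; VV[2]=max(VV[2],msg_vec) then VV[2][2]++ -> VV[2]=[0, 1, 1, 0]
Event 2: SEND 3->0: VV[3][3]++ -> VV[3]=[0, 0, 0, 1], msg_vec=[0, 0, 0, 1]; VV[0]=max(VV[0],msg_vec) then VV[0][0]++ -> VV[0]=[1, 0, 0, 1]
Event 3: SEND 0->3: VV[0][0]++ -> VV[0]=[2, 0, 0, 1], msg_vec=[2, 0, 0, 1]; VV[3]=max(VV[3],msg_vec) then VV[3][3]++ -> VV[3]=[2, 0, 0, 2]
Event 4: LOCAL 0: VV[0][0]++ -> VV[0]=[3, 0, 0, 1]
Event 5: SEND 3->2: VV[3][3]++ -> VV[3]=[2, 0, 0, 3], msg_vec=[2, 0, 0, 3]; VV[2]=max(VV[2],msg_vec) then VV[2][2]++ -> VV[2]=[2, 1, 2, 3]
Event 1 stamp: [0, 1, 0, 0]
Event 4 stamp: [3, 0, 0, 1]
[0, 1, 0, 0] <= [3, 0, 0, 1]? False. Equal? False. Happens-before: False

Answer: no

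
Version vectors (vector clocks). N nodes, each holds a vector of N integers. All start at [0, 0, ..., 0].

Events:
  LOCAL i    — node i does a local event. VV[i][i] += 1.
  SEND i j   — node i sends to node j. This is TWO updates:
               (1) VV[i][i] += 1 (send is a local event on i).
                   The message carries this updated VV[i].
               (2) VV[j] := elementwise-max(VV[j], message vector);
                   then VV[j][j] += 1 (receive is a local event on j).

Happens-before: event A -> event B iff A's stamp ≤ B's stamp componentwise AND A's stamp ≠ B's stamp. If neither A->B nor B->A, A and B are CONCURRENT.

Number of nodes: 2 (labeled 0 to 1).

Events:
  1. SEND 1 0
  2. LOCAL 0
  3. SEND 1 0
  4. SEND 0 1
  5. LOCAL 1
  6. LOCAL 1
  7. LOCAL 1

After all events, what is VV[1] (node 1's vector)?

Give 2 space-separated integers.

Answer: 4 6

Derivation:
Initial: VV[0]=[0, 0]
Initial: VV[1]=[0, 0]
Event 1: SEND 1->0: VV[1][1]++ -> VV[1]=[0, 1], msg_vec=[0, 1]; VV[0]=max(VV[0],msg_vec) then VV[0][0]++ -> VV[0]=[1, 1]
Event 2: LOCAL 0: VV[0][0]++ -> VV[0]=[2, 1]
Event 3: SEND 1->0: VV[1][1]++ -> VV[1]=[0, 2], msg_vec=[0, 2]; VV[0]=max(VV[0],msg_vec) then VV[0][0]++ -> VV[0]=[3, 2]
Event 4: SEND 0->1: VV[0][0]++ -> VV[0]=[4, 2], msg_vec=[4, 2]; VV[1]=max(VV[1],msg_vec) then VV[1][1]++ -> VV[1]=[4, 3]
Event 5: LOCAL 1: VV[1][1]++ -> VV[1]=[4, 4]
Event 6: LOCAL 1: VV[1][1]++ -> VV[1]=[4, 5]
Event 7: LOCAL 1: VV[1][1]++ -> VV[1]=[4, 6]
Final vectors: VV[0]=[4, 2]; VV[1]=[4, 6]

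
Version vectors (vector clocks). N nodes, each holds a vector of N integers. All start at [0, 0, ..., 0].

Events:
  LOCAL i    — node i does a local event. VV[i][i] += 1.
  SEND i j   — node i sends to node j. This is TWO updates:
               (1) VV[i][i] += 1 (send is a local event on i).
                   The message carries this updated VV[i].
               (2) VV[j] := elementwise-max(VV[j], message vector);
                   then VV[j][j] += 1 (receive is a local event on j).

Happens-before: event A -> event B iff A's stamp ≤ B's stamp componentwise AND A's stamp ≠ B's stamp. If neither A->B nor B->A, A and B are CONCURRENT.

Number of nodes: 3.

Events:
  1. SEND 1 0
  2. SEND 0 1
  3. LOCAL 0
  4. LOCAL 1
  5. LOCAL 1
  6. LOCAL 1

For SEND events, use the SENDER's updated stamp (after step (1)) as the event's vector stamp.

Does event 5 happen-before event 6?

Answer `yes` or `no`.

Answer: yes

Derivation:
Initial: VV[0]=[0, 0, 0]
Initial: VV[1]=[0, 0, 0]
Initial: VV[2]=[0, 0, 0]
Event 1: SEND 1->0: VV[1][1]++ -> VV[1]=[0, 1, 0], msg_vec=[0, 1, 0]; VV[0]=max(VV[0],msg_vec) then VV[0][0]++ -> VV[0]=[1, 1, 0]
Event 2: SEND 0->1: VV[0][0]++ -> VV[0]=[2, 1, 0], msg_vec=[2, 1, 0]; VV[1]=max(VV[1],msg_vec) then VV[1][1]++ -> VV[1]=[2, 2, 0]
Event 3: LOCAL 0: VV[0][0]++ -> VV[0]=[3, 1, 0]
Event 4: LOCAL 1: VV[1][1]++ -> VV[1]=[2, 3, 0]
Event 5: LOCAL 1: VV[1][1]++ -> VV[1]=[2, 4, 0]
Event 6: LOCAL 1: VV[1][1]++ -> VV[1]=[2, 5, 0]
Event 5 stamp: [2, 4, 0]
Event 6 stamp: [2, 5, 0]
[2, 4, 0] <= [2, 5, 0]? True. Equal? False. Happens-before: True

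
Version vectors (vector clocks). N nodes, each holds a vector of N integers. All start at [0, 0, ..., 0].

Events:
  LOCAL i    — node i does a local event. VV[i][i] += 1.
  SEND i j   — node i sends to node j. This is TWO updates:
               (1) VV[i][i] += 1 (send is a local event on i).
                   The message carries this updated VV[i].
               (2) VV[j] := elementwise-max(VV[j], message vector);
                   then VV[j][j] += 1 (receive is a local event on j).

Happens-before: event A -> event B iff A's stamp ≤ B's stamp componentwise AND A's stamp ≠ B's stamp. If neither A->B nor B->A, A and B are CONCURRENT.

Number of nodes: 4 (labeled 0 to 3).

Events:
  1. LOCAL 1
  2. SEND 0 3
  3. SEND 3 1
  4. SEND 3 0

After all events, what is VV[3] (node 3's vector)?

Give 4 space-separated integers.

Initial: VV[0]=[0, 0, 0, 0]
Initial: VV[1]=[0, 0, 0, 0]
Initial: VV[2]=[0, 0, 0, 0]
Initial: VV[3]=[0, 0, 0, 0]
Event 1: LOCAL 1: VV[1][1]++ -> VV[1]=[0, 1, 0, 0]
Event 2: SEND 0->3: VV[0][0]++ -> VV[0]=[1, 0, 0, 0], msg_vec=[1, 0, 0, 0]; VV[3]=max(VV[3],msg_vec) then VV[3][3]++ -> VV[3]=[1, 0, 0, 1]
Event 3: SEND 3->1: VV[3][3]++ -> VV[3]=[1, 0, 0, 2], msg_vec=[1, 0, 0, 2]; VV[1]=max(VV[1],msg_vec) then VV[1][1]++ -> VV[1]=[1, 2, 0, 2]
Event 4: SEND 3->0: VV[3][3]++ -> VV[3]=[1, 0, 0, 3], msg_vec=[1, 0, 0, 3]; VV[0]=max(VV[0],msg_vec) then VV[0][0]++ -> VV[0]=[2, 0, 0, 3]
Final vectors: VV[0]=[2, 0, 0, 3]; VV[1]=[1, 2, 0, 2]; VV[2]=[0, 0, 0, 0]; VV[3]=[1, 0, 0, 3]

Answer: 1 0 0 3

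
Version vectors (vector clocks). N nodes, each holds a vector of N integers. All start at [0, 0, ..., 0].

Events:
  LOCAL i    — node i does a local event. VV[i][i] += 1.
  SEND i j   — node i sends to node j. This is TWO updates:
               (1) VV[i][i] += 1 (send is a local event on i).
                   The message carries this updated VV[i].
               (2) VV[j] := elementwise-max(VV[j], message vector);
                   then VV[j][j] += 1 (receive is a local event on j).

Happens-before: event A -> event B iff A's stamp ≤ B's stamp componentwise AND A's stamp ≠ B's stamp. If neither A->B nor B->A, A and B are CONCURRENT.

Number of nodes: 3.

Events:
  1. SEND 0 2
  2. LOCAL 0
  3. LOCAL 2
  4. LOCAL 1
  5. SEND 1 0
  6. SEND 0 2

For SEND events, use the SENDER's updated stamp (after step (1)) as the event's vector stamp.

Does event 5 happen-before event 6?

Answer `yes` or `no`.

Initial: VV[0]=[0, 0, 0]
Initial: VV[1]=[0, 0, 0]
Initial: VV[2]=[0, 0, 0]
Event 1: SEND 0->2: VV[0][0]++ -> VV[0]=[1, 0, 0], msg_vec=[1, 0, 0]; VV[2]=max(VV[2],msg_vec) then VV[2][2]++ -> VV[2]=[1, 0, 1]
Event 2: LOCAL 0: VV[0][0]++ -> VV[0]=[2, 0, 0]
Event 3: LOCAL 2: VV[2][2]++ -> VV[2]=[1, 0, 2]
Event 4: LOCAL 1: VV[1][1]++ -> VV[1]=[0, 1, 0]
Event 5: SEND 1->0: VV[1][1]++ -> VV[1]=[0, 2, 0], msg_vec=[0, 2, 0]; VV[0]=max(VV[0],msg_vec) then VV[0][0]++ -> VV[0]=[3, 2, 0]
Event 6: SEND 0->2: VV[0][0]++ -> VV[0]=[4, 2, 0], msg_vec=[4, 2, 0]; VV[2]=max(VV[2],msg_vec) then VV[2][2]++ -> VV[2]=[4, 2, 3]
Event 5 stamp: [0, 2, 0]
Event 6 stamp: [4, 2, 0]
[0, 2, 0] <= [4, 2, 0]? True. Equal? False. Happens-before: True

Answer: yes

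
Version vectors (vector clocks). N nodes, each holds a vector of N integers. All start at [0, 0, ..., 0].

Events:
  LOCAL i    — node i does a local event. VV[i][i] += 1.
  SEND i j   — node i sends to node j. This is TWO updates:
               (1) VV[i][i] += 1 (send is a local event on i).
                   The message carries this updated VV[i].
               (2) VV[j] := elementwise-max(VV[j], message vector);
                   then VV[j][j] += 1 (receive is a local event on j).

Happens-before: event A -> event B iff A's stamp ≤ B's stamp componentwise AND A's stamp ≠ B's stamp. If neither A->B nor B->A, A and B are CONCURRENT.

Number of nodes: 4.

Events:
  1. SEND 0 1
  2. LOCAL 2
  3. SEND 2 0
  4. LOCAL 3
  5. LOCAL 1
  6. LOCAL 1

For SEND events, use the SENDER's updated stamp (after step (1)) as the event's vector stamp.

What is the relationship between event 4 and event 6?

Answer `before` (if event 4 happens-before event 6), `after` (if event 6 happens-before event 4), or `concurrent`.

Answer: concurrent

Derivation:
Initial: VV[0]=[0, 0, 0, 0]
Initial: VV[1]=[0, 0, 0, 0]
Initial: VV[2]=[0, 0, 0, 0]
Initial: VV[3]=[0, 0, 0, 0]
Event 1: SEND 0->1: VV[0][0]++ -> VV[0]=[1, 0, 0, 0], msg_vec=[1, 0, 0, 0]; VV[1]=max(VV[1],msg_vec) then VV[1][1]++ -> VV[1]=[1, 1, 0, 0]
Event 2: LOCAL 2: VV[2][2]++ -> VV[2]=[0, 0, 1, 0]
Event 3: SEND 2->0: VV[2][2]++ -> VV[2]=[0, 0, 2, 0], msg_vec=[0, 0, 2, 0]; VV[0]=max(VV[0],msg_vec) then VV[0][0]++ -> VV[0]=[2, 0, 2, 0]
Event 4: LOCAL 3: VV[3][3]++ -> VV[3]=[0, 0, 0, 1]
Event 5: LOCAL 1: VV[1][1]++ -> VV[1]=[1, 2, 0, 0]
Event 6: LOCAL 1: VV[1][1]++ -> VV[1]=[1, 3, 0, 0]
Event 4 stamp: [0, 0, 0, 1]
Event 6 stamp: [1, 3, 0, 0]
[0, 0, 0, 1] <= [1, 3, 0, 0]? False
[1, 3, 0, 0] <= [0, 0, 0, 1]? False
Relation: concurrent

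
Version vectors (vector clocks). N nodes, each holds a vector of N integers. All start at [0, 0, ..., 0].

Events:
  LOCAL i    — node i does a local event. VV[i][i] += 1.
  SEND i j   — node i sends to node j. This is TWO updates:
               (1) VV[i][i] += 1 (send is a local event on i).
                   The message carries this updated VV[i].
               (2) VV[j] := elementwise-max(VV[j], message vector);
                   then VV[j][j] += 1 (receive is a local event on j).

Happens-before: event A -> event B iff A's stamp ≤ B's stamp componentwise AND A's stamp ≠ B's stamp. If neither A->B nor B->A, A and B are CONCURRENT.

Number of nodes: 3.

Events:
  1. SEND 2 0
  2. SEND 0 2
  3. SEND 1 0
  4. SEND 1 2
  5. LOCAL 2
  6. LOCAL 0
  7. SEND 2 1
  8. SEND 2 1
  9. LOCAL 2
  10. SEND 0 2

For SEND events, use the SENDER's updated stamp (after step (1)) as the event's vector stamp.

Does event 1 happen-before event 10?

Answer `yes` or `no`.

Initial: VV[0]=[0, 0, 0]
Initial: VV[1]=[0, 0, 0]
Initial: VV[2]=[0, 0, 0]
Event 1: SEND 2->0: VV[2][2]++ -> VV[2]=[0, 0, 1], msg_vec=[0, 0, 1]; VV[0]=max(VV[0],msg_vec) then VV[0][0]++ -> VV[0]=[1, 0, 1]
Event 2: SEND 0->2: VV[0][0]++ -> VV[0]=[2, 0, 1], msg_vec=[2, 0, 1]; VV[2]=max(VV[2],msg_vec) then VV[2][2]++ -> VV[2]=[2, 0, 2]
Event 3: SEND 1->0: VV[1][1]++ -> VV[1]=[0, 1, 0], msg_vec=[0, 1, 0]; VV[0]=max(VV[0],msg_vec) then VV[0][0]++ -> VV[0]=[3, 1, 1]
Event 4: SEND 1->2: VV[1][1]++ -> VV[1]=[0, 2, 0], msg_vec=[0, 2, 0]; VV[2]=max(VV[2],msg_vec) then VV[2][2]++ -> VV[2]=[2, 2, 3]
Event 5: LOCAL 2: VV[2][2]++ -> VV[2]=[2, 2, 4]
Event 6: LOCAL 0: VV[0][0]++ -> VV[0]=[4, 1, 1]
Event 7: SEND 2->1: VV[2][2]++ -> VV[2]=[2, 2, 5], msg_vec=[2, 2, 5]; VV[1]=max(VV[1],msg_vec) then VV[1][1]++ -> VV[1]=[2, 3, 5]
Event 8: SEND 2->1: VV[2][2]++ -> VV[2]=[2, 2, 6], msg_vec=[2, 2, 6]; VV[1]=max(VV[1],msg_vec) then VV[1][1]++ -> VV[1]=[2, 4, 6]
Event 9: LOCAL 2: VV[2][2]++ -> VV[2]=[2, 2, 7]
Event 10: SEND 0->2: VV[0][0]++ -> VV[0]=[5, 1, 1], msg_vec=[5, 1, 1]; VV[2]=max(VV[2],msg_vec) then VV[2][2]++ -> VV[2]=[5, 2, 8]
Event 1 stamp: [0, 0, 1]
Event 10 stamp: [5, 1, 1]
[0, 0, 1] <= [5, 1, 1]? True. Equal? False. Happens-before: True

Answer: yes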